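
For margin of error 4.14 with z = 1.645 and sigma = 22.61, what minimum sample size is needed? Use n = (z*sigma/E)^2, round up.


z*sigma/E = 1.645 * 22.61 / 4.14 ≈ 8.983925
(z*sigma/E)^2 ≈ 80.710911
round up: n = 81

81


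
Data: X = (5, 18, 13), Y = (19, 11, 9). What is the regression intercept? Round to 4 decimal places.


a = ybar - b*xbar, where b = sum((xi-xbar)(yi-ybar)) / sum((xi-xbar)^2)
n = 3, xbar = 36/3 = 12, ybar = 39/3 = 13
Sxy = sum((xi-xbar)(yi-ybar)) = -58
Sxx = sum((xi-xbar)^2) = 86
b = Sxy / Sxx = -29/43 ≈ -0.674419
a = 13 - (-0.674419) * 12 = 907/43 ≈ 21.093023

21.0930


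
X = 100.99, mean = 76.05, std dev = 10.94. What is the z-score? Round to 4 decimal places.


z = (X - mu) / sigma
X - mu = 100.99 - 76.05 = 24.94
z = 24.94 / 10.94 = 1247/547 ≈ 2.279707

2.2797


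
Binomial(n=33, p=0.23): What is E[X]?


E[X] = n*p = 33 * 0.23 = 7.59

7.59


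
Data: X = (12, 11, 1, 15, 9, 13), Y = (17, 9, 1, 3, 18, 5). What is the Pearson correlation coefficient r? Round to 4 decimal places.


r = sum((xi-xbar)(yi-ybar)) / sqrt(sum((xi-xbar)^2) * sum((yi-ybar)^2))
n = 6, xbar = 61/6 ≈ 10.166667, ybar = 53/6 ≈ 8.833333
Sxy = sum((xi-xbar)(yi-ybar)) = 223/6 ≈ 37.166667
Sxx = sum((xi-xbar)^2) = 725/6 ≈ 120.833333
Syy = sum((yi-ybar)^2) = 1565/6 ≈ 260.833333
sqrt(Sxx*Syy) ≈ 177.531296
r = Sxy / sqrt(Sxx*Syy) = 37.166667 / 177.531296 ≈ 0.209353

0.2094


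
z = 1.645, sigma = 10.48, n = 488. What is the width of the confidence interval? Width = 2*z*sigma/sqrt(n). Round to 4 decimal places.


width = 2*z*sigma/sqrt(n)
2*z*sigma = 2 * 1.645 * 10.48 = 34.4792
sqrt(488) ≈ 22.090722
width = 34.4792 / 22.090722 ≈ 1.560800

1.5608


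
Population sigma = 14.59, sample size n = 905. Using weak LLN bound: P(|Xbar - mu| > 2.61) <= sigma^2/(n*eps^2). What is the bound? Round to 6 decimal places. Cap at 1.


bound = min(1, sigma^2/(n*eps^2))
sigma^2 = 14.59^2 = 212.8681
n*eps^2 = 905 * 2.61^2 = 905 * 6.8121 = 6164.9505
sigma^2/(n*eps^2) = 212.8681 / 6164.9505 ≈ 0.03452876

0.034529


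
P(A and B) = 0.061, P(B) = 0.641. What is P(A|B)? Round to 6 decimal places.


P(A|B) = P(A and B) / P(B) = 0.061 / 0.641 = 61/641 ≈ 0.09516381

0.095164


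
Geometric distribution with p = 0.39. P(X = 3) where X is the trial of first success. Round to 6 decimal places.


P = (1-p)^(k-1) * p
(1-p)^(k-1) = 0.61^2 = 0.3721
P = 0.3721 * 0.39 = 0.145119

0.145119


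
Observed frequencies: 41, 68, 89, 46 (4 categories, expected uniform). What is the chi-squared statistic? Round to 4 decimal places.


chi2 = sum((O-E)^2/E), E = total/4
total = 244, E = 244/4 = 61
(41 - 61)^2 / 61 = 400 / 61 = 400/61 ≈ 6.557377
(68 - 61)^2 / 61 = 49 / 61 = 49/61 ≈ 0.803279
(89 - 61)^2 / 61 = 784 / 61 = 784/61 ≈ 12.852459
(46 - 61)^2 / 61 = 225 / 61 = 225/61 ≈ 3.688525
chi2 = 1458/61 ≈ 23.901639

23.9016


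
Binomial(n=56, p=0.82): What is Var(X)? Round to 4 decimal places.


Var = n*p*(1-p) = 56 * 0.82 * 0.18 = 8.2656

8.2656


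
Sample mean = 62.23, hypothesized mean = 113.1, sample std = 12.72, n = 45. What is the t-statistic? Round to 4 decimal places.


t = (xbar - mu0) / (s/sqrt(n))
xbar - mu0 = 62.23 - 113.1 = -50.87
sqrt(45) ≈ 6.70820393
s/sqrt(n) = 12.72 / 6.70820393 ≈ 1.89618564
t = -50.87 / 1.89618564 ≈ -26.827542

-26.8275


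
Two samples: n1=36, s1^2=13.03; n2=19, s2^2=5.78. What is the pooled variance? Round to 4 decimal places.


sp^2 = ((n1-1)*s1^2 + (n2-1)*s2^2)/(n1+n2-2)
(n1-1)*s1^2 = 35 * 13.03 = 456.05
(n2-1)*s2^2 = 18 * 5.78 = 104.04
numerator = 456.05 + 104.04 = 560.09
n1+n2-2 = 53
sp^2 = 560.09 / 53 = 56009/5300 ≈ 10.567736

10.5677


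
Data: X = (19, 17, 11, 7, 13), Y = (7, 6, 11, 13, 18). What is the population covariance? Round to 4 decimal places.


Cov = (1/n)*sum((xi-xbar)(yi-ybar))
n = 5, xbar = 67/5 = 13.4, ybar = 55/5 = 11
sum((xi-xbar)(yi-ybar)) = -56
Cov = -56 / 5 = -11.2

-11.2000


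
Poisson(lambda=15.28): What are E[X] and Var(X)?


E[X] = Var(X) = lambda = 15.28

15.28, 15.28


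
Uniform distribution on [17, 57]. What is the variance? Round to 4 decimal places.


Var = (b-a)^2 / 12
(b-a)^2 = (57 - 17)^2 = 1600
Var = 1600/12 ≈ 133.333333

133.3333


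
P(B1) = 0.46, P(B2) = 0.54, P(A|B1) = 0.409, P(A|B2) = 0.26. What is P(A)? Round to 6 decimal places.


P(A) = P(A|B1)*P(B1) + P(A|B2)*P(B2)
P(A|B1)*P(B1) = 0.409 * 0.46 = 0.18814
P(A|B2)*P(B2) = 0.26 * 0.54 = 0.1404
P(A) = 0.18814 + 0.1404 = 0.32854

0.328540


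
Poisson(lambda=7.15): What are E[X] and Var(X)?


E[X] = Var(X) = lambda = 7.15

7.15, 7.15


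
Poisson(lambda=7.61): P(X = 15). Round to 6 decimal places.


P = e^(-lam) * lam^k / k!
e^(-7.61) ≈ 0.0004954719
lam^k = 7.61^15 ≈ 16625313810367.797958
k! = 15! = 1307674368000
P = 0.0004954719 * 16625313810367.797958 / 1307674368000 ≈ 0.006299

0.006299


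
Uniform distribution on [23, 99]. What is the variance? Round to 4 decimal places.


Var = (b-a)^2 / 12
(b-a)^2 = (99 - 23)^2 = 5776
Var = 5776/12 ≈ 481.333333

481.3333


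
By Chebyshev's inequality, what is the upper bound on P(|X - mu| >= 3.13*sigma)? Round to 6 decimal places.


P <= 1/k^2
k^2 = 3.13^2 = 9.7969
1/k^2 = 1 / 9.7969 ≈ 0.10207310

0.102073


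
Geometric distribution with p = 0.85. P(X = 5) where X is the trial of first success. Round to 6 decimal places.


P = (1-p)^(k-1) * p
(1-p)^(k-1) = 0.15^4 = 0.00050625
P = 0.00050625 * 0.85 = 0.0004303125

0.000430


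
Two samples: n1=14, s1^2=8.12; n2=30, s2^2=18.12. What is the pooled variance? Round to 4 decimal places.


sp^2 = ((n1-1)*s1^2 + (n2-1)*s2^2)/(n1+n2-2)
(n1-1)*s1^2 = 13 * 8.12 = 105.56
(n2-1)*s2^2 = 29 * 18.12 = 525.48
numerator = 105.56 + 525.48 = 631.04
n1+n2-2 = 42
sp^2 = 631.04 / 42 = 7888/525 ≈ 15.024762

15.0248


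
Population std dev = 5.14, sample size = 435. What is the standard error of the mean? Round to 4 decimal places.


SE = sigma / sqrt(n)
sqrt(435) ≈ 20.856654
SE = 5.14 / 20.856654 ≈ 0.246444

0.2464


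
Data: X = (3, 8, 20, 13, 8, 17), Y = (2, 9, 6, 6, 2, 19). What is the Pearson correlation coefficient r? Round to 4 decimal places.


r = sum((xi-xbar)(yi-ybar)) / sqrt(sum((xi-xbar)^2) * sum((yi-ybar)^2))
n = 6, xbar = 69/6 = 11.5, ybar = 44/6 = 22/3 ≈ 7.333333
Sxy = sum((xi-xbar)(yi-ybar)) = 109
Sxx = sum((xi-xbar)^2) = 201.5
Syy = sum((yi-ybar)^2) = 598/3 ≈ 199.333333
sqrt(Sxx*Syy) ≈ 200.413739
r = Sxy / sqrt(Sxx*Syy) = 109 / 200.413739 ≈ 0.543875

0.5439


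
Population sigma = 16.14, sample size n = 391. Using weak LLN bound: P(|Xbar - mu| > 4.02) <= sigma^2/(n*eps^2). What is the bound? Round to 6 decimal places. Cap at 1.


bound = min(1, sigma^2/(n*eps^2))
sigma^2 = 16.14^2 = 260.4996
n*eps^2 = 391 * 4.02^2 = 391 * 16.1604 = 6318.7164
sigma^2/(n*eps^2) = 260.4996 / 6318.7164 ≈ 0.04122666

0.041227


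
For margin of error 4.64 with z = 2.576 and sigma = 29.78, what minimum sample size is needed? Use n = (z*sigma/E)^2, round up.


z*sigma/E = 2.576 * 29.78 / 4.64 ≈ 16.533034
(z*sigma/E)^2 ≈ 273.341229
round up: n = 274

274


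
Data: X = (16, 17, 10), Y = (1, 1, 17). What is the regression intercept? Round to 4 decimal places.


a = ybar - b*xbar, where b = sum((xi-xbar)(yi-ybar)) / sum((xi-xbar)^2)
n = 3, xbar = 43/3 ≈ 14.333333, ybar = 19/3 ≈ 6.333333
Sxy = sum((xi-xbar)(yi-ybar)) = -208/3 ≈ -69.333333
Sxx = sum((xi-xbar)^2) = 86/3 ≈ 28.666667
b = Sxy / Sxx = -104/43 ≈ -2.418605
a = 6.333333 - (-2.418605) * 14.333333 = 41

41.0000


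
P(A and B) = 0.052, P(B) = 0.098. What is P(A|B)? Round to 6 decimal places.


P(A|B) = P(A and B) / P(B) = 0.052 / 0.098 = 26/49 ≈ 0.53061224

0.530612


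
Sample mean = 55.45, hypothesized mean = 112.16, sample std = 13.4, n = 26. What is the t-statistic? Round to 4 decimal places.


t = (xbar - mu0) / (s/sqrt(n))
xbar - mu0 = 55.45 - 112.16 = -56.71
sqrt(26) ≈ 5.09901951
s/sqrt(n) = 13.4 / 5.09901951 ≈ 2.62795621
t = -56.71 / 2.62795621 ≈ -21.579507

-21.5795


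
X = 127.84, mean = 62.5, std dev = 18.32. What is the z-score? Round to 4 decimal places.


z = (X - mu) / sigma
X - mu = 127.84 - 62.5 = 65.34
z = 65.34 / 18.32 = 3267/916 ≈ 3.566594

3.5666


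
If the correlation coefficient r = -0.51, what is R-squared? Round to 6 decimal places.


R^2 = r^2 = (-0.51)^2 = 0.2601

0.260100


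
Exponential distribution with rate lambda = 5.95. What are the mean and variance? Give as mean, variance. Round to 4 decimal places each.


mean = 1/lam, var = 1/lam^2
mean = 1 / 5.95 = 20/119 ≈ 0.168067
lam^2 = 5.95^2 = 35.4025
var = 1 / 35.4025 ≈ 0.028247

0.1681, 0.0282


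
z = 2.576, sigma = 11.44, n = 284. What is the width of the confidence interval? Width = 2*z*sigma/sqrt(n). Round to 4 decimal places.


width = 2*z*sigma/sqrt(n)
2*z*sigma = 2 * 2.576 * 11.44 = 58.93888
sqrt(284) ≈ 16.852300
width = 58.93888 / 16.852300 ≈ 3.497379

3.4974


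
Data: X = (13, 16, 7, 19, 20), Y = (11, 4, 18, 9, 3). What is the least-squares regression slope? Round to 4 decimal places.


b = sum((xi-xbar)(yi-ybar)) / sum((xi-xbar)^2)
n = 5, xbar = 75/5 = 15, ybar = 45/5 = 9
Sxy = sum((xi-xbar)(yi-ybar)) = -111
Sxx = sum((xi-xbar)^2) = 110
b = Sxy / Sxx = -111/110 ≈ -1.009091

-1.0091


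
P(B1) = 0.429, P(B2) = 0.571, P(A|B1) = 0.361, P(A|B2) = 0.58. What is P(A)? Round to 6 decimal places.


P(A) = P(A|B1)*P(B1) + P(A|B2)*P(B2)
P(A|B1)*P(B1) = 0.361 * 0.429 = 0.154869
P(A|B2)*P(B2) = 0.58 * 0.571 = 0.33118
P(A) = 0.154869 + 0.33118 = 0.486049

0.486049


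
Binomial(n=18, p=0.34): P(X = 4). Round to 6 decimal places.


P = C(n,k) * p^k * (1-p)^(n-k)
C(18,4) = 3060
p^k = 0.34^4 = 0.01336336
(1-p)^(n-k) = 0.66^14 ≈ 0.002975878
P = 3060 * 0.01336336 * 0.002975878 ≈ 0.121689

0.121689


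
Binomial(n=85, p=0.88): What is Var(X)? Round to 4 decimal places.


Var = n*p*(1-p) = 85 * 0.88 * 0.12 = 8.976

8.9760


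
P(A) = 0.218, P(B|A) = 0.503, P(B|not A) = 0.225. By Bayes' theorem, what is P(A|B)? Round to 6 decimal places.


P(A|B) = P(B|A)*P(A) / P(B), P(B) = P(B|A)*P(A) + P(B|not A)*P(not A)
P(B|A)*P(A) = 0.503 * 0.218 = 0.109654
P(B|not A)*P(not A) = 0.225 * 0.782 = 0.17595
P(B) = 0.109654 + 0.17595 = 0.285604
P(A|B) = 0.109654 / 0.285604 ≈ 0.38393720

0.383937


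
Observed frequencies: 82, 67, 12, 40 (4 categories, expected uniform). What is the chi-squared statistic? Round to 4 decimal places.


chi2 = sum((O-E)^2/E), E = total/4
total = 201, E = 201/4 = 50.25
(82 - 50.25)^2 / 50.25 = 1008.0625 / 50.25 = 16129/804 ≈ 20.060945
(67 - 50.25)^2 / 50.25 = 280.5625 / 50.25 = 67/12 ≈ 5.583333
(12 - 50.25)^2 / 50.25 = 1463.0625 / 50.25 = 7803/268 ≈ 29.115672
(40 - 50.25)^2 / 50.25 = 105.0625 / 50.25 = 1681/804 ≈ 2.090796
chi2 = 3809/67 ≈ 56.850746

56.8507


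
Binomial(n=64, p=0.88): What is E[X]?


E[X] = n*p = 64 * 0.88 = 56.32

56.32


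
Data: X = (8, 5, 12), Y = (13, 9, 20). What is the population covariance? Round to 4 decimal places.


Cov = (1/n)*sum((xi-xbar)(yi-ybar))
n = 3, xbar = 25/3 ≈ 8.333333, ybar = 42/3 = 14
sum((xi-xbar)(yi-ybar)) = 39
Cov = 39 / 3 = 13

13.0000


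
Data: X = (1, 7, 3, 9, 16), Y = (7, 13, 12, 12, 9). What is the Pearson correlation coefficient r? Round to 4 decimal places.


r = sum((xi-xbar)(yi-ybar)) / sqrt(sum((xi-xbar)^2) * sum((yi-ybar)^2))
n = 5, xbar = 36/5 = 7.2, ybar = 53/5 = 10.6
Sxy = sum((xi-xbar)(yi-ybar)) = 4.4
Sxx = sum((xi-xbar)^2) = 136.8
Syy = sum((yi-ybar)^2) = 25.2
sqrt(Sxx*Syy) ≈ 58.714223
r = Sxy / sqrt(Sxx*Syy) = 4.4 / 58.714223 ≈ 0.074939

0.0749


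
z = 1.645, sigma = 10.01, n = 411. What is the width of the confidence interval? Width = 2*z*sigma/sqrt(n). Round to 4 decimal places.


width = 2*z*sigma/sqrt(n)
2*z*sigma = 2 * 1.645 * 10.01 = 32.9329
sqrt(411) ≈ 20.273135
width = 32.9329 / 20.273135 ≈ 1.624460

1.6245


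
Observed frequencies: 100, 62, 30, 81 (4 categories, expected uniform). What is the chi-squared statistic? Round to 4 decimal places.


chi2 = sum((O-E)^2/E), E = total/4
total = 273, E = 273/4 = 68.25
(100 - 68.25)^2 / 68.25 = 1008.0625 / 68.25 = 16129/1092 ≈ 14.770147
(62 - 68.25)^2 / 68.25 = 39.0625 / 68.25 = 625/1092 ≈ 0.572344
(30 - 68.25)^2 / 68.25 = 1463.0625 / 68.25 = 7803/364 ≈ 21.436813
(81 - 68.25)^2 / 68.25 = 162.5625 / 68.25 = 867/364 ≈ 2.381868
chi2 = 10691/273 ≈ 39.161172

39.1612


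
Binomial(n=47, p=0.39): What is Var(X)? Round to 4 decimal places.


Var = n*p*(1-p) = 47 * 0.39 * 0.61 = 11.1813

11.1813


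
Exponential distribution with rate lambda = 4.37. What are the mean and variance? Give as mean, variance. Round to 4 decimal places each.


mean = 1/lam, var = 1/lam^2
mean = 1 / 4.37 = 100/437 ≈ 0.228833
lam^2 = 4.37^2 = 19.0969
var = 1 / 19.0969 ≈ 0.052365

0.2288, 0.0524


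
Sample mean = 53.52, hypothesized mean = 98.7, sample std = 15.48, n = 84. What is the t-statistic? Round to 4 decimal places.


t = (xbar - mu0) / (s/sqrt(n))
xbar - mu0 = 53.52 - 98.7 = -45.18
sqrt(84) ≈ 9.16515139
s/sqrt(n) = 15.48 / 9.16515139 ≈ 1.68900647
t = -45.18 / 1.68900647 ≈ -26.749453

-26.7495


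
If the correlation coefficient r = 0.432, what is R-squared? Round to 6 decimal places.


R^2 = r^2 = (0.432)^2 = 0.186624

0.186624


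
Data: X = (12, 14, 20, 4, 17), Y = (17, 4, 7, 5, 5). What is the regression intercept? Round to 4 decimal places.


a = ybar - b*xbar, where b = sum((xi-xbar)(yi-ybar)) / sum((xi-xbar)^2)
n = 5, xbar = 67/5 = 13.4, ybar = 38/5 = 7.6
Sxy = sum((xi-xbar)(yi-ybar)) = -4.2
Sxx = sum((xi-xbar)^2) = 147.2
b = Sxy / Sxx = -21/736 ≈ -0.028533
a = 7.6 - (-0.028533) * 13.4 = 5875/736 ≈ 7.982337

7.9823


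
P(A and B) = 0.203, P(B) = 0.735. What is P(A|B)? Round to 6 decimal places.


P(A|B) = P(A and B) / P(B) = 0.203 / 0.735 = 29/105 ≈ 0.27619048

0.276190


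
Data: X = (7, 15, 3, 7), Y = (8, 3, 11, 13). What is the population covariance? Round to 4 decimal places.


Cov = (1/n)*sum((xi-xbar)(yi-ybar))
n = 4, xbar = 32/4 = 8, ybar = 35/4 = 8.75
sum((xi-xbar)(yi-ybar)) = -55
Cov = -55 / 4 = -13.75

-13.7500


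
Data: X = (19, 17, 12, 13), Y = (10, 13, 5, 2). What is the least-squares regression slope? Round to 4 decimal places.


b = sum((xi-xbar)(yi-ybar)) / sum((xi-xbar)^2)
n = 4, xbar = 61/4 = 15.25, ybar = 30/4 = 7.5
Sxy = sum((xi-xbar)(yi-ybar)) = 39.5
Sxx = sum((xi-xbar)^2) = 32.75
b = Sxy / Sxx = 158/131 ≈ 1.206107

1.2061


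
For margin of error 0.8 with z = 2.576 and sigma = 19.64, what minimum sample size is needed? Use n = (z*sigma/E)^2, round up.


z*sigma/E = 2.576 * 19.64 / 0.8 = 63.2408
(z*sigma/E)^2 ≈ 3999.398785
round up: n = 4000

4000


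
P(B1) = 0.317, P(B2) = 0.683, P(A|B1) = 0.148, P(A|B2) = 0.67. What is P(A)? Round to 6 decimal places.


P(A) = P(A|B1)*P(B1) + P(A|B2)*P(B2)
P(A|B1)*P(B1) = 0.148 * 0.317 = 0.046916
P(A|B2)*P(B2) = 0.67 * 0.683 = 0.45761
P(A) = 0.046916 + 0.45761 = 0.504526

0.504526


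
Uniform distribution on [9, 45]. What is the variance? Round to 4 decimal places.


Var = (b-a)^2 / 12
(b-a)^2 = (45 - 9)^2 = 1296
Var = 1296/12 = 108

108.0000


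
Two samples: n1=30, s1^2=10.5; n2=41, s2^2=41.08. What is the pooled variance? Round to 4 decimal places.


sp^2 = ((n1-1)*s1^2 + (n2-1)*s2^2)/(n1+n2-2)
(n1-1)*s1^2 = 29 * 10.5 = 304.5
(n2-1)*s2^2 = 40 * 41.08 = 1643.2
numerator = 304.5 + 1643.2 = 1947.7
n1+n2-2 = 69
sp^2 = 1947.7 / 69 = 19477/690 ≈ 28.227536

28.2275


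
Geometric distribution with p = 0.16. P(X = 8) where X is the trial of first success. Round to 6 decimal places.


P = (1-p)^(k-1) * p
(1-p)^(k-1) = 0.84^7 ≈ 0.2950903
P = 0.2950903 * 0.16 ≈ 0.04721446

0.047214


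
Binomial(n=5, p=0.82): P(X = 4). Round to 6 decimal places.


P = C(n,k) * p^k * (1-p)^(n-k)
C(5,4) = 5
p^k = 0.82^4 ≈ 0.4521218
(1-p)^(n-k) = 0.18^1 = 0.18
P = 5 * 0.4521218 * 0.18 ≈ 0.406910

0.406910


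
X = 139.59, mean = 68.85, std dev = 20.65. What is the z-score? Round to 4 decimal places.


z = (X - mu) / sigma
X - mu = 139.59 - 68.85 = 70.74
z = 70.74 / 20.65 = 7074/2065 ≈ 3.425666

3.4257


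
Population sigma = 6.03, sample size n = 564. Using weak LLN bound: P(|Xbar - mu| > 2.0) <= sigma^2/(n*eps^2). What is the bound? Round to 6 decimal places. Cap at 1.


bound = min(1, sigma^2/(n*eps^2))
sigma^2 = 6.03^2 = 36.3609
n*eps^2 = 564 * 2.0^2 = 564 * 4 = 2256
sigma^2/(n*eps^2) = 36.3609 / 2256 ≈ 0.01611742

0.016117


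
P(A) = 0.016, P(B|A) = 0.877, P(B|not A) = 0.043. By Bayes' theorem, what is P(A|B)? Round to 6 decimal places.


P(A|B) = P(B|A)*P(A) / P(B), P(B) = P(B|A)*P(A) + P(B|not A)*P(not A)
P(B|A)*P(A) = 0.877 * 0.016 = 0.014032
P(B|not A)*P(not A) = 0.043 * 0.984 = 0.042312
P(B) = 0.014032 + 0.042312 = 0.056344
P(A|B) = 0.014032 / 0.056344 = 1754/7043 ≈ 0.24904160

0.249042


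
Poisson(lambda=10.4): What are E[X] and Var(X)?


E[X] = Var(X) = lambda = 10.4

10.4, 10.4


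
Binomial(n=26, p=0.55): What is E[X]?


E[X] = n*p = 26 * 0.55 = 14.3

14.3


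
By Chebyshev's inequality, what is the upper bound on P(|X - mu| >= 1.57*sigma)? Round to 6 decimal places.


P <= 1/k^2
k^2 = 1.57^2 = 2.4649
1/k^2 = 1 / 2.4649 ≈ 0.40569597

0.405696


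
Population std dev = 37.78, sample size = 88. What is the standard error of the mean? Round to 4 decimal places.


SE = sigma / sqrt(n)
sqrt(88) ≈ 9.380832
SE = 37.78 / 9.380832 ≈ 4.027362

4.0274


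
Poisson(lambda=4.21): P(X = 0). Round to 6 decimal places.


P = e^(-lam) * lam^k / k!
e^(-4.21) ≈ 0.01484637
lam^k = 4.21^0 = 1
k! = 0! = 1
P = 0.01484637 * 1 / 1 ≈ 0.014846

0.014846


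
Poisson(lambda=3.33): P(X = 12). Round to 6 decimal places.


P = e^(-lam) * lam^k / k!
e^(-3.33) ≈ 0.03579311
lam^k = 3.33^12 ≈ 1859220.083686
k! = 12! = 479001600
P = 0.03579311 * 1859220.083686 / 479001600 ≈ 0.000139

0.000139


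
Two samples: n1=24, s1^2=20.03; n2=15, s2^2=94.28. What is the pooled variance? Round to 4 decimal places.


sp^2 = ((n1-1)*s1^2 + (n2-1)*s2^2)/(n1+n2-2)
(n1-1)*s1^2 = 23 * 20.03 = 460.69
(n2-1)*s2^2 = 14 * 94.28 = 1319.92
numerator = 460.69 + 1319.92 = 1780.61
n1+n2-2 = 37
sp^2 = 1780.61 / 37 = 178061/3700 ≈ 48.124595

48.1246


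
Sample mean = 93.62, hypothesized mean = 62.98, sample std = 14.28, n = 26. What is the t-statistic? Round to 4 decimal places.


t = (xbar - mu0) / (s/sqrt(n))
xbar - mu0 = 93.62 - 62.98 = 30.64
sqrt(26) ≈ 5.09901951
s/sqrt(n) = 14.28 / 5.09901951 ≈ 2.80053841
t = 30.64 / 2.80053841 ≈ 10.940753

10.9408


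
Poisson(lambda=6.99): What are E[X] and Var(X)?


E[X] = Var(X) = lambda = 6.99

6.99, 6.99


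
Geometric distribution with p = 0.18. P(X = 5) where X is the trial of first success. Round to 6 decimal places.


P = (1-p)^(k-1) * p
(1-p)^(k-1) = 0.82^4 ≈ 0.4521218
P = 0.4521218 * 0.18 ≈ 0.08138192

0.081382


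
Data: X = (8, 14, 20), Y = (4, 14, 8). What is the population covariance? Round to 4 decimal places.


Cov = (1/n)*sum((xi-xbar)(yi-ybar))
n = 3, xbar = 42/3 = 14, ybar = 26/3 ≈ 8.666667
sum((xi-xbar)(yi-ybar)) = 24
Cov = 24 / 3 = 8

8.0000


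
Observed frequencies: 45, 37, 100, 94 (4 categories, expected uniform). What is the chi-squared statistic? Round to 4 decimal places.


chi2 = sum((O-E)^2/E), E = total/4
total = 276, E = 276/4 = 69
(45 - 69)^2 / 69 = 576 / 69 = 192/23 ≈ 8.347826
(37 - 69)^2 / 69 = 1024 / 69 = 1024/69 ≈ 14.840580
(100 - 69)^2 / 69 = 961 / 69 = 961/69 ≈ 13.927536
(94 - 69)^2 / 69 = 625 / 69 = 625/69 ≈ 9.057971
chi2 = 1062/23 ≈ 46.173913

46.1739


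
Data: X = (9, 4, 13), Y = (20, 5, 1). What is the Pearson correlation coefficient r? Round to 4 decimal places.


r = sum((xi-xbar)(yi-ybar)) / sqrt(sum((xi-xbar)^2) * sum((yi-ybar)^2))
n = 3, xbar = 26/3 ≈ 8.666667, ybar = 26/3 ≈ 8.666667
Sxy = sum((xi-xbar)(yi-ybar)) = -37/3 ≈ -12.333333
Sxx = sum((xi-xbar)^2) = 122/3 ≈ 40.666667
Syy = sum((yi-ybar)^2) = 602/3 ≈ 200.666667
sqrt(Sxx*Syy) ≈ 90.335178
r = Sxy / sqrt(Sxx*Syy) = -12.333333 / 90.335178 ≈ -0.136529

-0.1365


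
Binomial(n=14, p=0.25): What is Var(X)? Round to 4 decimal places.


Var = n*p*(1-p) = 14 * 0.25 * 0.75 = 2.625

2.6250


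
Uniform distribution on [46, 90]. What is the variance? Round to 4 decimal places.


Var = (b-a)^2 / 12
(b-a)^2 = (90 - 46)^2 = 1936
Var = 1936/12 ≈ 161.333333

161.3333


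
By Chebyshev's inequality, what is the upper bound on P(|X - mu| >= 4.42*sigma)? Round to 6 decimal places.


P <= 1/k^2
k^2 = 4.42^2 = 19.5364
1/k^2 = 1 / 19.5364 ≈ 0.05118650

0.051187


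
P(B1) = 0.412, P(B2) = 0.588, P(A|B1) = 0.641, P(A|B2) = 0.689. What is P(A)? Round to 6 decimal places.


P(A) = P(A|B1)*P(B1) + P(A|B2)*P(B2)
P(A|B1)*P(B1) = 0.641 * 0.412 = 0.264092
P(A|B2)*P(B2) = 0.689 * 0.588 = 0.405132
P(A) = 0.264092 + 0.405132 = 0.669224

0.669224


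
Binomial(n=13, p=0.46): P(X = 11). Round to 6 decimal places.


P = C(n,k) * p^k * (1-p)^(n-k)
C(13,11) = 78
p^k = 0.46^11 ≈ 0.0001951354
(1-p)^(n-k) = 0.54^2 = 0.2916
P = 78 * 0.0001951354 * 0.2916 ≈ 0.004438

0.004438


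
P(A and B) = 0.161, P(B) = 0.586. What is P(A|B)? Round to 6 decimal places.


P(A|B) = P(A and B) / P(B) = 0.161 / 0.586 = 161/586 ≈ 0.27474403

0.274744


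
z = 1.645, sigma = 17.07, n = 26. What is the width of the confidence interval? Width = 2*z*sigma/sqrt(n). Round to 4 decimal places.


width = 2*z*sigma/sqrt(n)
2*z*sigma = 2 * 1.645 * 17.07 = 56.1603
sqrt(26) ≈ 5.099020
width = 56.1603 / 5.099020 ≈ 11.013941

11.0139


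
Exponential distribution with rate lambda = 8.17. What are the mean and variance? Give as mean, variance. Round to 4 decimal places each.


mean = 1/lam, var = 1/lam^2
mean = 1 / 8.17 = 100/817 ≈ 0.122399
lam^2 = 8.17^2 = 66.7489
var = 1 / 66.7489 ≈ 0.014982

0.1224, 0.0150


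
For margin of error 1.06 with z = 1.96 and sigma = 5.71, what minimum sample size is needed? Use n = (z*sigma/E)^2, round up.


z*sigma/E = 1.96 * 5.71 / 1.06 = 27979/2650 ≈ 10.558113
(z*sigma/E)^2 ≈ 111.473755
round up: n = 112

112


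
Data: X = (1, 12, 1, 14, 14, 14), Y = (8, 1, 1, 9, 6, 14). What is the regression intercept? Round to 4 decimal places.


a = ybar - b*xbar, where b = sum((xi-xbar)(yi-ybar)) / sum((xi-xbar)^2)
n = 6, xbar = 56/6 = 28/3 ≈ 9.333333, ybar = 39/6 = 6.5
Sxy = sum((xi-xbar)(yi-ybar)) = 63
Sxx = sum((xi-xbar)^2) = 634/3 ≈ 211.333333
b = Sxy / Sxx = 189/634 ≈ 0.298107
a = 6.5 - 0.298107 * 9.333333 = 2357/634 ≈ 3.717666

3.7177


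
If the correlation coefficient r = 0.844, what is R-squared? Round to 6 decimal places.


R^2 = r^2 = (0.844)^2 = 0.712336

0.712336


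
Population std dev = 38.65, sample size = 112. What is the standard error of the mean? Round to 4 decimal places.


SE = sigma / sqrt(n)
sqrt(112) ≈ 10.583005
SE = 38.65 / 10.583005 ≈ 3.652082

3.6521


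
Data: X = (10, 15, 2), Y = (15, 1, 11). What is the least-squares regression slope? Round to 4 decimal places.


b = sum((xi-xbar)(yi-ybar)) / sum((xi-xbar)^2)
n = 3, xbar = 27/3 = 9, ybar = 27/3 = 9
Sxy = sum((xi-xbar)(yi-ybar)) = -56
Sxx = sum((xi-xbar)^2) = 86
b = Sxy / Sxx = -28/43 ≈ -0.651163

-0.6512


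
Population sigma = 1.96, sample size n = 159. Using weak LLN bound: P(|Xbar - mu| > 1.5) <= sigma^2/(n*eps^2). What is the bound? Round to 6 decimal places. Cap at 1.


bound = min(1, sigma^2/(n*eps^2))
sigma^2 = 1.96^2 = 3.8416
n*eps^2 = 159 * 1.5^2 = 159 * 2.25 = 357.75
sigma^2/(n*eps^2) = 3.8416 / 357.75 ≈ 0.01073823

0.010738


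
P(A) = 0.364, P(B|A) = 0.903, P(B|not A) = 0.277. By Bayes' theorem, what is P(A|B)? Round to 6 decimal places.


P(A|B) = P(B|A)*P(A) / P(B), P(B) = P(B|A)*P(A) + P(B|not A)*P(not A)
P(B|A)*P(A) = 0.903 * 0.364 = 0.328692
P(B|not A)*P(not A) = 0.277 * 0.636 = 0.176172
P(B) = 0.328692 + 0.176172 = 0.504864
P(A|B) = 0.328692 / 0.504864 ≈ 0.65105058

0.651051


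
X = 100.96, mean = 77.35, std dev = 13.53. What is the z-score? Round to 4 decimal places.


z = (X - mu) / sigma
X - mu = 100.96 - 77.35 = 23.61
z = 23.61 / 13.53 = 787/451 ≈ 1.745011

1.7450


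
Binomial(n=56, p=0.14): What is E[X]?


E[X] = n*p = 56 * 0.14 = 7.84

7.84


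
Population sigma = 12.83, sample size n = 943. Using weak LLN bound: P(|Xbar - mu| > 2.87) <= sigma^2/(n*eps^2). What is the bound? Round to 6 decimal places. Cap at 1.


bound = min(1, sigma^2/(n*eps^2))
sigma^2 = 12.83^2 = 164.6089
n*eps^2 = 943 * 2.87^2 = 943 * 8.2369 = 7767.3967
sigma^2/(n*eps^2) = 164.6089 / 7767.3967 ≈ 0.02119229

0.021192


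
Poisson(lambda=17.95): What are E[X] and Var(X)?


E[X] = Var(X) = lambda = 17.95

17.95, 17.95


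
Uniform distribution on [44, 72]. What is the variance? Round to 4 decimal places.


Var = (b-a)^2 / 12
(b-a)^2 = (72 - 44)^2 = 784
Var = 784/12 ≈ 65.333333

65.3333


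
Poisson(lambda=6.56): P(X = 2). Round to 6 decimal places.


P = e^(-lam) * lam^k / k!
e^(-6.56) ≈ 0.001415886
lam^k = 6.56^2 = 43.0336
k! = 2! = 2
P = 0.001415886 * 43.0336 / 2 ≈ 0.030465

0.030465


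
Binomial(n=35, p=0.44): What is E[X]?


E[X] = n*p = 35 * 0.44 = 15.4

15.4


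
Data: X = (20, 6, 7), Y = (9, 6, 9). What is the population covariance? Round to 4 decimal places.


Cov = (1/n)*sum((xi-xbar)(yi-ybar))
n = 3, xbar = 33/3 = 11, ybar = 24/3 = 8
sum((xi-xbar)(yi-ybar)) = 15
Cov = 15 / 3 = 5

5.0000


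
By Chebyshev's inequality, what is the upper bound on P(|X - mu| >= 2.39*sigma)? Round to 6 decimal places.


P <= 1/k^2
k^2 = 2.39^2 = 5.7121
1/k^2 = 1 / 5.7121 ≈ 0.17506696

0.175067


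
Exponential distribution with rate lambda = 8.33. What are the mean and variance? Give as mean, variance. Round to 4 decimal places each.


mean = 1/lam, var = 1/lam^2
mean = 1 / 8.33 = 100/833 ≈ 0.120048
lam^2 = 8.33^2 = 69.3889
var = 1 / 69.3889 ≈ 0.014412

0.1200, 0.0144


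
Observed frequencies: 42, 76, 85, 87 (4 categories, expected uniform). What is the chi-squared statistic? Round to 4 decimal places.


chi2 = sum((O-E)^2/E), E = total/4
total = 290, E = 290/4 = 72.5
(42 - 72.5)^2 / 72.5 = 930.25 / 72.5 = 3721/290 ≈ 12.831034
(76 - 72.5)^2 / 72.5 = 12.25 / 72.5 = 49/290 ≈ 0.168966
(85 - 72.5)^2 / 72.5 = 156.25 / 72.5 = 125/58 ≈ 2.155172
(87 - 72.5)^2 / 72.5 = 210.25 / 72.5 = 2.9
chi2 = 2618/145 ≈ 18.055172

18.0552


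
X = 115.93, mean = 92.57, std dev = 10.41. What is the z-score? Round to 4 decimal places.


z = (X - mu) / sigma
X - mu = 115.93 - 92.57 = 23.36
z = 23.36 / 10.41 = 2336/1041 ≈ 2.243996

2.2440


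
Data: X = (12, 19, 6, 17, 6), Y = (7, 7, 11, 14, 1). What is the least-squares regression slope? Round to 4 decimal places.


b = sum((xi-xbar)(yi-ybar)) / sum((xi-xbar)^2)
n = 5, xbar = 60/5 = 12, ybar = 40/5 = 8
Sxy = sum((xi-xbar)(yi-ybar)) = 47
Sxx = sum((xi-xbar)^2) = 146
b = Sxy / Sxx = 47/146 ≈ 0.321918

0.3219


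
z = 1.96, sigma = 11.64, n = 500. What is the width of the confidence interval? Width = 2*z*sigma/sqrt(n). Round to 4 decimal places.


width = 2*z*sigma/sqrt(n)
2*z*sigma = 2 * 1.96 * 11.64 = 45.6288
sqrt(500) ≈ 22.360680
width = 45.6288 / 22.360680 ≈ 2.040582

2.0406


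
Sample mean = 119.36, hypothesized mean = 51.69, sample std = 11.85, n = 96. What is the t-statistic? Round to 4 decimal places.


t = (xbar - mu0) / (s/sqrt(n))
xbar - mu0 = 119.36 - 51.69 = 67.67
sqrt(96) ≈ 9.79795897
s/sqrt(n) = 11.85 / 9.79795897 ≈ 1.20943556
t = 67.67 / 1.20943556 ≈ 55.951720

55.9517


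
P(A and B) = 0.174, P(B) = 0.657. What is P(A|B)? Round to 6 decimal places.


P(A|B) = P(A and B) / P(B) = 0.174 / 0.657 = 58/219 ≈ 0.26484018

0.264840


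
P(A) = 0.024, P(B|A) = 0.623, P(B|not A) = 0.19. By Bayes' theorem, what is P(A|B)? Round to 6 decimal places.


P(A|B) = P(B|A)*P(A) / P(B), P(B) = P(B|A)*P(A) + P(B|not A)*P(not A)
P(B|A)*P(A) = 0.623 * 0.024 = 0.014952
P(B|not A)*P(not A) = 0.19 * 0.976 = 0.18544
P(B) = 0.014952 + 0.18544 = 0.200392
P(A|B) = 0.014952 / 0.200392 ≈ 0.07461376

0.074614


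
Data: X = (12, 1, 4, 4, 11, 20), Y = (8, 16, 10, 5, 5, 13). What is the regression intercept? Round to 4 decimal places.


a = ybar - b*xbar, where b = sum((xi-xbar)(yi-ybar)) / sum((xi-xbar)^2)
n = 6, xbar = 52/6 = 26/3 ≈ 8.666667, ybar = 57/6 = 9.5
Sxy = sum((xi-xbar)(yi-ybar)) = -7
Sxx = sum((xi-xbar)^2) = 742/3 ≈ 247.333333
b = Sxy / Sxx = -3/106 ≈ -0.028302
a = 9.5 - (-0.028302) * 8.666667 = 1033/106 ≈ 9.745283

9.7453


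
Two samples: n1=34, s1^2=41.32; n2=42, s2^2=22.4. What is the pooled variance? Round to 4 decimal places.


sp^2 = ((n1-1)*s1^2 + (n2-1)*s2^2)/(n1+n2-2)
(n1-1)*s1^2 = 33 * 41.32 = 1363.56
(n2-1)*s2^2 = 41 * 22.4 = 918.4
numerator = 1363.56 + 918.4 = 2281.96
n1+n2-2 = 74
sp^2 = 2281.96 / 74 = 57049/1850 ≈ 30.837297

30.8373


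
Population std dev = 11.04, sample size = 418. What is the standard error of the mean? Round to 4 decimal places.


SE = sigma / sqrt(n)
sqrt(418) ≈ 20.445048
SE = 11.04 / 20.445048 ≈ 0.539984

0.5400


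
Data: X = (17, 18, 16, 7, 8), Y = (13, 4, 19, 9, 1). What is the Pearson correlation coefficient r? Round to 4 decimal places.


r = sum((xi-xbar)(yi-ybar)) / sqrt(sum((xi-xbar)^2) * sum((yi-ybar)^2))
n = 5, xbar = 66/5 = 13.2, ybar = 46/5 = 9.2
Sxy = sum((xi-xbar)(yi-ybar)) = 60.8
Sxx = sum((xi-xbar)^2) = 110.8
Syy = sum((yi-ybar)^2) = 204.8
sqrt(Sxx*Syy) ≈ 150.638109
r = Sxy / sqrt(Sxx*Syy) = 60.8 / 150.638109 ≈ 0.403616

0.4036


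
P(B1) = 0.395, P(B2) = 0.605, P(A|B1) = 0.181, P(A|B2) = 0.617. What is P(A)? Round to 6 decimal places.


P(A) = P(A|B1)*P(B1) + P(A|B2)*P(B2)
P(A|B1)*P(B1) = 0.181 * 0.395 = 0.071495
P(A|B2)*P(B2) = 0.617 * 0.605 = 0.373285
P(A) = 0.071495 + 0.373285 = 0.44478

0.444780


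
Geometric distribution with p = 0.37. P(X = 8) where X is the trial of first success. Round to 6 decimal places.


P = (1-p)^(k-1) * p
(1-p)^(k-1) = 0.63^7 ≈ 0.03938981
P = 0.03938981 * 0.37 ≈ 0.01457423

0.014574


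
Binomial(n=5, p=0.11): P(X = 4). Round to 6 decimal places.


P = C(n,k) * p^k * (1-p)^(n-k)
C(5,4) = 5
p^k = 0.11^4 = 0.00014641
(1-p)^(n-k) = 0.89^1 = 0.89
P = 5 * 0.00014641 * 0.89 ≈ 0.000652

0.000652


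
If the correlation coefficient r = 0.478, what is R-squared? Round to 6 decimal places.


R^2 = r^2 = (0.478)^2 = 0.228484

0.228484


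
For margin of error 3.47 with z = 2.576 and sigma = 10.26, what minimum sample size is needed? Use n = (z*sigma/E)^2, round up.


z*sigma/E = 2.576 * 10.26 / 3.47 ≈ 7.616646
(z*sigma/E)^2 ≈ 58.013289
round up: n = 59

59


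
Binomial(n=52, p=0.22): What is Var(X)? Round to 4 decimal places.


Var = n*p*(1-p) = 52 * 0.22 * 0.78 = 8.9232

8.9232


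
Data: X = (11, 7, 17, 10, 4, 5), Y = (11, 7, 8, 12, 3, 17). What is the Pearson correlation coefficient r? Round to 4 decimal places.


r = sum((xi-xbar)(yi-ybar)) / sqrt(sum((xi-xbar)^2) * sum((yi-ybar)^2))
n = 6, xbar = 54/6 = 9, ybar = 58/6 = 29/3 ≈ 9.666667
Sxy = sum((xi-xbar)(yi-ybar)) = 1
Sxx = sum((xi-xbar)^2) = 114
Syy = sum((yi-ybar)^2) = 346/3 ≈ 115.333333
sqrt(Sxx*Syy) ≈ 114.664729
r = Sxy / sqrt(Sxx*Syy) = 1 / 114.664729 ≈ 0.008721

0.0087


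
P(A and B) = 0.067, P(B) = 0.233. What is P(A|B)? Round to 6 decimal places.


P(A|B) = P(A and B) / P(B) = 0.067 / 0.233 = 67/233 ≈ 0.28755365

0.287554


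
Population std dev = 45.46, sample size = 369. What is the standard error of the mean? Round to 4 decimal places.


SE = sigma / sqrt(n)
sqrt(369) ≈ 19.209373
SE = 45.46 / 19.209373 ≈ 2.366553

2.3666


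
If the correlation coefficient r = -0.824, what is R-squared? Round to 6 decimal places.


R^2 = r^2 = (-0.824)^2 = 0.678976

0.678976


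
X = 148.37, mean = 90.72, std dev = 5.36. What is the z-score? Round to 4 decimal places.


z = (X - mu) / sigma
X - mu = 148.37 - 90.72 = 57.65
z = 57.65 / 5.36 = 5765/536 ≈ 10.755597

10.7556


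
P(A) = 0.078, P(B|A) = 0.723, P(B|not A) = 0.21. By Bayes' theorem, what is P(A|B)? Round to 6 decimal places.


P(A|B) = P(B|A)*P(A) / P(B), P(B) = P(B|A)*P(A) + P(B|not A)*P(not A)
P(B|A)*P(A) = 0.723 * 0.078 = 0.056394
P(B|not A)*P(not A) = 0.21 * 0.922 = 0.19362
P(B) = 0.056394 + 0.19362 = 0.250014
P(A|B) = 0.056394 / 0.250014 ≈ 0.22556337

0.225563


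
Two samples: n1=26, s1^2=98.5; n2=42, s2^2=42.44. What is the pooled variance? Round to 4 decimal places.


sp^2 = ((n1-1)*s1^2 + (n2-1)*s2^2)/(n1+n2-2)
(n1-1)*s1^2 = 25 * 98.5 = 2462.5
(n2-1)*s2^2 = 41 * 42.44 = 1740.04
numerator = 2462.5 + 1740.04 = 4202.54
n1+n2-2 = 66
sp^2 = 4202.54 / 66 = 210127/3300 ≈ 63.674848

63.6748


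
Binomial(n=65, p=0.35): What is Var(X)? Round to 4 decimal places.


Var = n*p*(1-p) = 65 * 0.35 * 0.65 = 14.7875

14.7875


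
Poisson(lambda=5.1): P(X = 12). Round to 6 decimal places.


P = e^(-lam) * lam^k / k!
e^(-5.1) ≈ 0.006096747
lam^k = 5.1^12 ≈ 309629344.375621
k! = 12! = 479001600
P = 0.006096747 * 309629344.375621 / 479001600 ≈ 0.003941

0.003941


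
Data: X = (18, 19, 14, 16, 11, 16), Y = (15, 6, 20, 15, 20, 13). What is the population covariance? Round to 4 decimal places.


Cov = (1/n)*sum((xi-xbar)(yi-ybar))
n = 6, xbar = 94/6 = 47/3 ≈ 15.666667, ybar = 89/6 ≈ 14.833333
sum((xi-xbar)(yi-ybar)) = -187/3 ≈ -62.333333
Cov = -62.333333 / 6 = -187/18 ≈ -10.388889

-10.3889


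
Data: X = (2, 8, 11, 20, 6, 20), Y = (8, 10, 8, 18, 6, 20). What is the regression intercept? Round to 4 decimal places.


a = ybar - b*xbar, where b = sum((xi-xbar)(yi-ybar)) / sum((xi-xbar)^2)
n = 6, xbar = 67/6 ≈ 11.166667, ybar = 70/6 = 35/3 ≈ 11.666667
Sxy = sum((xi-xbar)(yi-ybar)) = 595/3 ≈ 198.333333
Sxx = sum((xi-xbar)^2) = 1661/6 ≈ 276.833333
b = Sxy / Sxx = 1190/1661 ≈ 0.716436
a = 11.666667 - 0.716436 * 11.166667 = 6090/1661 ≈ 3.666466

3.6665


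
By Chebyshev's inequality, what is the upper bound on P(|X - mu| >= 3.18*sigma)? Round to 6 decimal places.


P <= 1/k^2
k^2 = 3.18^2 = 10.1124
1/k^2 = 1 / 10.1124 ≈ 0.09888849

0.098888


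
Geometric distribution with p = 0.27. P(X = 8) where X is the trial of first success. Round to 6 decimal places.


P = (1-p)^(k-1) * p
(1-p)^(k-1) = 0.73^7 ≈ 0.1104740
P = 0.1104740 * 0.27 ≈ 0.02982798

0.029828


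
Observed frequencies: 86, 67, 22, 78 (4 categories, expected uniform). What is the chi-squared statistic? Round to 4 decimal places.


chi2 = sum((O-E)^2/E), E = total/4
total = 253, E = 253/4 = 63.25
(86 - 63.25)^2 / 63.25 = 517.5625 / 63.25 = 8281/1012 ≈ 8.182806
(67 - 63.25)^2 / 63.25 = 14.0625 / 63.25 = 225/1012 ≈ 0.222332
(22 - 63.25)^2 / 63.25 = 1701.5625 / 63.25 = 2475/92 ≈ 26.902174
(78 - 63.25)^2 / 63.25 = 217.5625 / 63.25 = 3481/1012 ≈ 3.439723
chi2 = 9803/253 ≈ 38.747036

38.7470


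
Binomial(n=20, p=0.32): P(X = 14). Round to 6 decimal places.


P = C(n,k) * p^k * (1-p)^(n-k)
C(20,14) = 38760
p^k = 0.32^14 ≈ 0.0000001180592
(1-p)^(n-k) = 0.68^6 ≈ 0.09886748
P = 38760 * 0.0000001180592 * 0.09886748 ≈ 0.000452

0.000452


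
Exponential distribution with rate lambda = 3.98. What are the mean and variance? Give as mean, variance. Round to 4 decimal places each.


mean = 1/lam, var = 1/lam^2
mean = 1 / 3.98 = 50/199 ≈ 0.251256
lam^2 = 3.98^2 = 15.8404
var = 1 / 15.8404 ≈ 0.063130

0.2513, 0.0631


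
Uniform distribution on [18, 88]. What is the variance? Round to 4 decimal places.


Var = (b-a)^2 / 12
(b-a)^2 = (88 - 18)^2 = 4900
Var = 4900/12 ≈ 408.333333

408.3333


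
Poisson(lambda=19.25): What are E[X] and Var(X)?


E[X] = Var(X) = lambda = 19.25

19.25, 19.25


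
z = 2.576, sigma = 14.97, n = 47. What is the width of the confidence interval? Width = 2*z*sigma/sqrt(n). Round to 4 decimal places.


width = 2*z*sigma/sqrt(n)
2*z*sigma = 2 * 2.576 * 14.97 = 77.12544
sqrt(47) ≈ 6.855655
width = 77.12544 / 6.855655 ≈ 11.249902

11.2499


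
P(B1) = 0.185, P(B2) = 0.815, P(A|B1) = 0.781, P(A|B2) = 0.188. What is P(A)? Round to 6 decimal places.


P(A) = P(A|B1)*P(B1) + P(A|B2)*P(B2)
P(A|B1)*P(B1) = 0.781 * 0.185 = 0.144485
P(A|B2)*P(B2) = 0.188 * 0.815 = 0.15322
P(A) = 0.144485 + 0.15322 = 0.297705

0.297705


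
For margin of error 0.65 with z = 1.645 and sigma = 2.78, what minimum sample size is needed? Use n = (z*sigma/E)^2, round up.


z*sigma/E = 1.645 * 2.78 / 0.65 = 45731/6500 ≈ 7.035538
(z*sigma/E)^2 ≈ 49.498801
round up: n = 50

50


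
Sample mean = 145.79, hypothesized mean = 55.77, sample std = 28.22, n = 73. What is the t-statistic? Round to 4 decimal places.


t = (xbar - mu0) / (s/sqrt(n))
xbar - mu0 = 145.79 - 55.77 = 90.02
sqrt(73) ≈ 8.54400375
s/sqrt(n) = 28.22 / 8.54400375 ≈ 3.30290117
t = 90.02 / 3.30290117 ≈ 27.254827

27.2548


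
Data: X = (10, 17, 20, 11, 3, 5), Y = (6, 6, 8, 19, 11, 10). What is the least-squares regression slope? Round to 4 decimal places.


b = sum((xi-xbar)(yi-ybar)) / sum((xi-xbar)^2)
n = 6, xbar = 66/6 = 11, ybar = 60/6 = 10
Sxy = sum((xi-xbar)(yi-ybar)) = -46
Sxx = sum((xi-xbar)^2) = 218
b = Sxy / Sxx = -23/109 ≈ -0.211009

-0.2110


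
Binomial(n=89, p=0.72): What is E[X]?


E[X] = n*p = 89 * 0.72 = 64.08

64.08


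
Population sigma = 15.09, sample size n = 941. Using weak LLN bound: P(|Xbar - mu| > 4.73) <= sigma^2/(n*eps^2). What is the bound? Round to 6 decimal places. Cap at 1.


bound = min(1, sigma^2/(n*eps^2))
sigma^2 = 15.09^2 = 227.7081
n*eps^2 = 941 * 4.73^2 = 941 * 22.3729 = 21052.8989
sigma^2/(n*eps^2) = 227.7081 / 21052.8989 ≈ 0.01081600

0.010816


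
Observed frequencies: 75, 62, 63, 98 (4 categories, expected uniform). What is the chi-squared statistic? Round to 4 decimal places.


chi2 = sum((O-E)^2/E), E = total/4
total = 298, E = 298/4 = 74.5
(75 - 74.5)^2 / 74.5 = 0.25 / 74.5 = 1/298 ≈ 0.003356
(62 - 74.5)^2 / 74.5 = 156.25 / 74.5 = 625/298 ≈ 2.097315
(63 - 74.5)^2 / 74.5 = 132.25 / 74.5 = 529/298 ≈ 1.775168
(98 - 74.5)^2 / 74.5 = 552.25 / 74.5 = 2209/298 ≈ 7.412752
chi2 = 1682/149 ≈ 11.288591

11.2886


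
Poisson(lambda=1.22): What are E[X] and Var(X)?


E[X] = Var(X) = lambda = 1.22

1.22, 1.22


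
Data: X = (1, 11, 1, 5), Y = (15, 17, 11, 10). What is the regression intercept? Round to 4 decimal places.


a = ybar - b*xbar, where b = sum((xi-xbar)(yi-ybar)) / sum((xi-xbar)^2)
n = 4, xbar = 18/4 = 4.5, ybar = 53/4 = 13.25
Sxy = sum((xi-xbar)(yi-ybar)) = 24.5
Sxx = sum((xi-xbar)^2) = 67
b = Sxy / Sxx = 49/134 ≈ 0.365672
a = 13.25 - 0.365672 * 4.5 = 1555/134 ≈ 11.604478

11.6045


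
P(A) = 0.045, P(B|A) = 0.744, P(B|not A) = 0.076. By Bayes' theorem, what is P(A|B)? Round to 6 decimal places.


P(A|B) = P(B|A)*P(A) / P(B), P(B) = P(B|A)*P(A) + P(B|not A)*P(not A)
P(B|A)*P(A) = 0.744 * 0.045 = 0.03348
P(B|not A)*P(not A) = 0.076 * 0.955 = 0.07258
P(B) = 0.03348 + 0.07258 = 0.10606
P(A|B) = 0.03348 / 0.10606 = 1674/5303 ≈ 0.31567038

0.315670


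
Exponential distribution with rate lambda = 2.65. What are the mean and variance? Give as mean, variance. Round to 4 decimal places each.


mean = 1/lam, var = 1/lam^2
mean = 1 / 2.65 = 20/53 ≈ 0.377358
lam^2 = 2.65^2 = 7.0225
var = 1 / 7.0225 = 400/2809 ≈ 0.142399

0.3774, 0.1424


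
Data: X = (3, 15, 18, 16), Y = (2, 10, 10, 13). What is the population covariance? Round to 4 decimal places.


Cov = (1/n)*sum((xi-xbar)(yi-ybar))
n = 4, xbar = 52/4 = 13, ybar = 35/4 = 8.75
sum((xi-xbar)(yi-ybar)) = 89
Cov = 89 / 4 = 22.25

22.2500


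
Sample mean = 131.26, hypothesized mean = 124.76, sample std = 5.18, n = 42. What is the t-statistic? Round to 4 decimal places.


t = (xbar - mu0) / (s/sqrt(n))
xbar - mu0 = 131.26 - 124.76 = 6.5
sqrt(42) ≈ 6.48074070
s/sqrt(n) = 5.18 / 6.48074070 ≈ 0.79929135
t = 6.5 / 0.79929135 ≈ 8.132204

8.1322
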